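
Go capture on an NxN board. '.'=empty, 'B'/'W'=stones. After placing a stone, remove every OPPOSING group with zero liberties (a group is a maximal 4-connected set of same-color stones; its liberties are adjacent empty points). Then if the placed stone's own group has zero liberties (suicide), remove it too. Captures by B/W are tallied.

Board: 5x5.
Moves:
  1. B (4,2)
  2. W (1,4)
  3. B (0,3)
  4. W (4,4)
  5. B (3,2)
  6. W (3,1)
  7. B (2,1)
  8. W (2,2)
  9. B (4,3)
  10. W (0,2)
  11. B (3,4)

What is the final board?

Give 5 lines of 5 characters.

Answer: ..WB.
....W
.BW..
.WB.B
..BB.

Derivation:
Move 1: B@(4,2) -> caps B=0 W=0
Move 2: W@(1,4) -> caps B=0 W=0
Move 3: B@(0,3) -> caps B=0 W=0
Move 4: W@(4,4) -> caps B=0 W=0
Move 5: B@(3,2) -> caps B=0 W=0
Move 6: W@(3,1) -> caps B=0 W=0
Move 7: B@(2,1) -> caps B=0 W=0
Move 8: W@(2,2) -> caps B=0 W=0
Move 9: B@(4,3) -> caps B=0 W=0
Move 10: W@(0,2) -> caps B=0 W=0
Move 11: B@(3,4) -> caps B=1 W=0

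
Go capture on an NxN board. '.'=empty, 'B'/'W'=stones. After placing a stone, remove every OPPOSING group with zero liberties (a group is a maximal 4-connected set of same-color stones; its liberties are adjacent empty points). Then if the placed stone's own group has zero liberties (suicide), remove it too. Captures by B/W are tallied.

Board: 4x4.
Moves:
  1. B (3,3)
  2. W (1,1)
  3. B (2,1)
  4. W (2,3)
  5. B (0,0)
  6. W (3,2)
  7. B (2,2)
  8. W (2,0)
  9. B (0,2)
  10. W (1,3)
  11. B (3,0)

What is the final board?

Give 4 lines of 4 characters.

Answer: B.B.
.W.W
WBBW
B.W.

Derivation:
Move 1: B@(3,3) -> caps B=0 W=0
Move 2: W@(1,1) -> caps B=0 W=0
Move 3: B@(2,1) -> caps B=0 W=0
Move 4: W@(2,3) -> caps B=0 W=0
Move 5: B@(0,0) -> caps B=0 W=0
Move 6: W@(3,2) -> caps B=0 W=1
Move 7: B@(2,2) -> caps B=0 W=1
Move 8: W@(2,0) -> caps B=0 W=1
Move 9: B@(0,2) -> caps B=0 W=1
Move 10: W@(1,3) -> caps B=0 W=1
Move 11: B@(3,0) -> caps B=0 W=1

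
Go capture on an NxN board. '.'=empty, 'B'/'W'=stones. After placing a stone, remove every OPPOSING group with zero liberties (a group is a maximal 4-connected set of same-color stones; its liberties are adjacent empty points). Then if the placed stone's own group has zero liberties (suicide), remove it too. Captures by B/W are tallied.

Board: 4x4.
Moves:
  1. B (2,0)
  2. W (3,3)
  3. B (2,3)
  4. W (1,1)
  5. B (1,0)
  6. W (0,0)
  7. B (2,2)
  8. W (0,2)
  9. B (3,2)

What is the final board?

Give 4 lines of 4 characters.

Move 1: B@(2,0) -> caps B=0 W=0
Move 2: W@(3,3) -> caps B=0 W=0
Move 3: B@(2,3) -> caps B=0 W=0
Move 4: W@(1,1) -> caps B=0 W=0
Move 5: B@(1,0) -> caps B=0 W=0
Move 6: W@(0,0) -> caps B=0 W=0
Move 7: B@(2,2) -> caps B=0 W=0
Move 8: W@(0,2) -> caps B=0 W=0
Move 9: B@(3,2) -> caps B=1 W=0

Answer: W.W.
BW..
B.BB
..B.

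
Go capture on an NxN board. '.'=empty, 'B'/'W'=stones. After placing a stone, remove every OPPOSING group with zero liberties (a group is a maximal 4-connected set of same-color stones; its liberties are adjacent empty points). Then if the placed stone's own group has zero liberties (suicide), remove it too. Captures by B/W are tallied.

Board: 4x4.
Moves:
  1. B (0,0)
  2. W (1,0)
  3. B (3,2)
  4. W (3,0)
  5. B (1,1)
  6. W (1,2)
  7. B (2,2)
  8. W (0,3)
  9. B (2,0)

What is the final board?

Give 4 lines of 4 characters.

Move 1: B@(0,0) -> caps B=0 W=0
Move 2: W@(1,0) -> caps B=0 W=0
Move 3: B@(3,2) -> caps B=0 W=0
Move 4: W@(3,0) -> caps B=0 W=0
Move 5: B@(1,1) -> caps B=0 W=0
Move 6: W@(1,2) -> caps B=0 W=0
Move 7: B@(2,2) -> caps B=0 W=0
Move 8: W@(0,3) -> caps B=0 W=0
Move 9: B@(2,0) -> caps B=1 W=0

Answer: B..W
.BW.
B.B.
W.B.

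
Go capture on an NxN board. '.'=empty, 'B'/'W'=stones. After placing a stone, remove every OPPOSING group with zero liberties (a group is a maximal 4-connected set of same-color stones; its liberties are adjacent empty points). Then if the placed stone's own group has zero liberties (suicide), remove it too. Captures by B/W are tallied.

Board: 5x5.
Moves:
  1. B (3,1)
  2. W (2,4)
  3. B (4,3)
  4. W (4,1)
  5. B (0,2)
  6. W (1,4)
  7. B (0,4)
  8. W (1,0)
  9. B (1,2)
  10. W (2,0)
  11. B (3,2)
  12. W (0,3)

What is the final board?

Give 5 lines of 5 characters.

Answer: ..BW.
W.B.W
W...W
.BB..
.W.B.

Derivation:
Move 1: B@(3,1) -> caps B=0 W=0
Move 2: W@(2,4) -> caps B=0 W=0
Move 3: B@(4,3) -> caps B=0 W=0
Move 4: W@(4,1) -> caps B=0 W=0
Move 5: B@(0,2) -> caps B=0 W=0
Move 6: W@(1,4) -> caps B=0 W=0
Move 7: B@(0,4) -> caps B=0 W=0
Move 8: W@(1,0) -> caps B=0 W=0
Move 9: B@(1,2) -> caps B=0 W=0
Move 10: W@(2,0) -> caps B=0 W=0
Move 11: B@(3,2) -> caps B=0 W=0
Move 12: W@(0,3) -> caps B=0 W=1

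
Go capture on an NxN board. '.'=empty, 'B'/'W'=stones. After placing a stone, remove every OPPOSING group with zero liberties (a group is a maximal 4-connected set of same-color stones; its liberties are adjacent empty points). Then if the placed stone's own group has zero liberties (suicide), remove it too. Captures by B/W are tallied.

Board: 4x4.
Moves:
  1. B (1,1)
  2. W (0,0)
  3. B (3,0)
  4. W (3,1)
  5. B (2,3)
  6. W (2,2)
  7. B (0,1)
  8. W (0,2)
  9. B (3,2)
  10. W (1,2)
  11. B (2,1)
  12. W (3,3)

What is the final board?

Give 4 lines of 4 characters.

Answer: WBW.
.BW.
.BWB
B.B.

Derivation:
Move 1: B@(1,1) -> caps B=0 W=0
Move 2: W@(0,0) -> caps B=0 W=0
Move 3: B@(3,0) -> caps B=0 W=0
Move 4: W@(3,1) -> caps B=0 W=0
Move 5: B@(2,3) -> caps B=0 W=0
Move 6: W@(2,2) -> caps B=0 W=0
Move 7: B@(0,1) -> caps B=0 W=0
Move 8: W@(0,2) -> caps B=0 W=0
Move 9: B@(3,2) -> caps B=0 W=0
Move 10: W@(1,2) -> caps B=0 W=0
Move 11: B@(2,1) -> caps B=1 W=0
Move 12: W@(3,3) -> caps B=1 W=0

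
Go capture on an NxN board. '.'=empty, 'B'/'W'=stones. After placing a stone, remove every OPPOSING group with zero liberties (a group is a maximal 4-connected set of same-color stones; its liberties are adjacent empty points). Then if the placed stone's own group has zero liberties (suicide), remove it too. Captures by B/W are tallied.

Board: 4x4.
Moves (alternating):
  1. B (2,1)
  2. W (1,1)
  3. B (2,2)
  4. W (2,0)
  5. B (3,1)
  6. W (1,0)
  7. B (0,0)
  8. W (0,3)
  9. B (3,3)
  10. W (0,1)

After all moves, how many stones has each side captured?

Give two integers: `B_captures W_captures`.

Answer: 0 1

Derivation:
Move 1: B@(2,1) -> caps B=0 W=0
Move 2: W@(1,1) -> caps B=0 W=0
Move 3: B@(2,2) -> caps B=0 W=0
Move 4: W@(2,0) -> caps B=0 W=0
Move 5: B@(3,1) -> caps B=0 W=0
Move 6: W@(1,0) -> caps B=0 W=0
Move 7: B@(0,0) -> caps B=0 W=0
Move 8: W@(0,3) -> caps B=0 W=0
Move 9: B@(3,3) -> caps B=0 W=0
Move 10: W@(0,1) -> caps B=0 W=1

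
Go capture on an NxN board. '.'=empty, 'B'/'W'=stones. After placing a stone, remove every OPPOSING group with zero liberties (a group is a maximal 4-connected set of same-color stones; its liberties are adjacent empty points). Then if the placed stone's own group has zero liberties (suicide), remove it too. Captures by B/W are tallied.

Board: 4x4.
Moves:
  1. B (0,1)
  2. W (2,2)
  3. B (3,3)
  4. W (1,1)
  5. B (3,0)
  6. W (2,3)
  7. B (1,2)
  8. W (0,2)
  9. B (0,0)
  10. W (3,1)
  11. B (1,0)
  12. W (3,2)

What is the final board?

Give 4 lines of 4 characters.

Move 1: B@(0,1) -> caps B=0 W=0
Move 2: W@(2,2) -> caps B=0 W=0
Move 3: B@(3,3) -> caps B=0 W=0
Move 4: W@(1,1) -> caps B=0 W=0
Move 5: B@(3,0) -> caps B=0 W=0
Move 6: W@(2,3) -> caps B=0 W=0
Move 7: B@(1,2) -> caps B=0 W=0
Move 8: W@(0,2) -> caps B=0 W=0
Move 9: B@(0,0) -> caps B=0 W=0
Move 10: W@(3,1) -> caps B=0 W=0
Move 11: B@(1,0) -> caps B=0 W=0
Move 12: W@(3,2) -> caps B=0 W=1

Answer: BBW.
BWB.
..WW
BWW.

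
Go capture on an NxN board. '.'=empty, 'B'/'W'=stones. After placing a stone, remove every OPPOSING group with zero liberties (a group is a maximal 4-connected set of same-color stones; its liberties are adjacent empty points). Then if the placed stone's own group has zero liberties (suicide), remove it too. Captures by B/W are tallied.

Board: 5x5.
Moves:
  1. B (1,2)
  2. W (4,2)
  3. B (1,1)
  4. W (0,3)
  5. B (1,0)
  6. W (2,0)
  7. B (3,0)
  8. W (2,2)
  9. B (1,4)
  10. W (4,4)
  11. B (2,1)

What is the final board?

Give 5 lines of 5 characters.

Move 1: B@(1,2) -> caps B=0 W=0
Move 2: W@(4,2) -> caps B=0 W=0
Move 3: B@(1,1) -> caps B=0 W=0
Move 4: W@(0,3) -> caps B=0 W=0
Move 5: B@(1,0) -> caps B=0 W=0
Move 6: W@(2,0) -> caps B=0 W=0
Move 7: B@(3,0) -> caps B=0 W=0
Move 8: W@(2,2) -> caps B=0 W=0
Move 9: B@(1,4) -> caps B=0 W=0
Move 10: W@(4,4) -> caps B=0 W=0
Move 11: B@(2,1) -> caps B=1 W=0

Answer: ...W.
BBB.B
.BW..
B....
..W.W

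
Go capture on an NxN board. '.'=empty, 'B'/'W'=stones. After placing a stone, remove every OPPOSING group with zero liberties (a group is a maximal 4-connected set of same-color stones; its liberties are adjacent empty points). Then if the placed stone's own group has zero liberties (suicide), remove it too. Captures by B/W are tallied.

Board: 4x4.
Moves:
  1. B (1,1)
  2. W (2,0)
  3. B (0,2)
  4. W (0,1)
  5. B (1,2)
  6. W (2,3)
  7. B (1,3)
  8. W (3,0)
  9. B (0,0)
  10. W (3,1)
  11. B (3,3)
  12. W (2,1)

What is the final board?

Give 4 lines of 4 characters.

Answer: B.B.
.BBB
WW.W
WW.B

Derivation:
Move 1: B@(1,1) -> caps B=0 W=0
Move 2: W@(2,0) -> caps B=0 W=0
Move 3: B@(0,2) -> caps B=0 W=0
Move 4: W@(0,1) -> caps B=0 W=0
Move 5: B@(1,2) -> caps B=0 W=0
Move 6: W@(2,3) -> caps B=0 W=0
Move 7: B@(1,3) -> caps B=0 W=0
Move 8: W@(3,0) -> caps B=0 W=0
Move 9: B@(0,0) -> caps B=1 W=0
Move 10: W@(3,1) -> caps B=1 W=0
Move 11: B@(3,3) -> caps B=1 W=0
Move 12: W@(2,1) -> caps B=1 W=0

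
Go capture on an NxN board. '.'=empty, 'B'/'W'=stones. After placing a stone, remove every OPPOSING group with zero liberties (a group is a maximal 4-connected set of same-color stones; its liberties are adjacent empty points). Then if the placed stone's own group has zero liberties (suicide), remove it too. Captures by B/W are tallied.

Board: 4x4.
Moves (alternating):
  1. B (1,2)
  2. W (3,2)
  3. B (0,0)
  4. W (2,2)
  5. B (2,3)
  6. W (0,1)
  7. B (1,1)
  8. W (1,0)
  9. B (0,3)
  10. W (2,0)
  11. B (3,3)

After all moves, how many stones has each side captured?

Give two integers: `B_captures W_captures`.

Answer: 0 1

Derivation:
Move 1: B@(1,2) -> caps B=0 W=0
Move 2: W@(3,2) -> caps B=0 W=0
Move 3: B@(0,0) -> caps B=0 W=0
Move 4: W@(2,2) -> caps B=0 W=0
Move 5: B@(2,3) -> caps B=0 W=0
Move 6: W@(0,1) -> caps B=0 W=0
Move 7: B@(1,1) -> caps B=0 W=0
Move 8: W@(1,0) -> caps B=0 W=1
Move 9: B@(0,3) -> caps B=0 W=1
Move 10: W@(2,0) -> caps B=0 W=1
Move 11: B@(3,3) -> caps B=0 W=1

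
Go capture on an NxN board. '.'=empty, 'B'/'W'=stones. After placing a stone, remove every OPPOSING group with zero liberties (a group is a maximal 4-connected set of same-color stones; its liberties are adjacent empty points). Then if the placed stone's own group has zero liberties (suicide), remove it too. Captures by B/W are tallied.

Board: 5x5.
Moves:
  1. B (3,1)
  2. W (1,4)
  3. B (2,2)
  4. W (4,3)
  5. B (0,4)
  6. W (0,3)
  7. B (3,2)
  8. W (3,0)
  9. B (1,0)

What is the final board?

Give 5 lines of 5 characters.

Move 1: B@(3,1) -> caps B=0 W=0
Move 2: W@(1,4) -> caps B=0 W=0
Move 3: B@(2,2) -> caps B=0 W=0
Move 4: W@(4,3) -> caps B=0 W=0
Move 5: B@(0,4) -> caps B=0 W=0
Move 6: W@(0,3) -> caps B=0 W=1
Move 7: B@(3,2) -> caps B=0 W=1
Move 8: W@(3,0) -> caps B=0 W=1
Move 9: B@(1,0) -> caps B=0 W=1

Answer: ...W.
B...W
..B..
WBB..
...W.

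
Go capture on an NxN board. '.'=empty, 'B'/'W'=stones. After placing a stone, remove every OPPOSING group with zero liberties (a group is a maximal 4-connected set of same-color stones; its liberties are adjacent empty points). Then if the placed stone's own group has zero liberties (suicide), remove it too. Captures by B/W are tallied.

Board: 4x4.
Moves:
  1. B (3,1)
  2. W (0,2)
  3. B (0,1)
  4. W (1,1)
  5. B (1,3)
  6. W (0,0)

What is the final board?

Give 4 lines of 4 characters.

Move 1: B@(3,1) -> caps B=0 W=0
Move 2: W@(0,2) -> caps B=0 W=0
Move 3: B@(0,1) -> caps B=0 W=0
Move 4: W@(1,1) -> caps B=0 W=0
Move 5: B@(1,3) -> caps B=0 W=0
Move 6: W@(0,0) -> caps B=0 W=1

Answer: W.W.
.W.B
....
.B..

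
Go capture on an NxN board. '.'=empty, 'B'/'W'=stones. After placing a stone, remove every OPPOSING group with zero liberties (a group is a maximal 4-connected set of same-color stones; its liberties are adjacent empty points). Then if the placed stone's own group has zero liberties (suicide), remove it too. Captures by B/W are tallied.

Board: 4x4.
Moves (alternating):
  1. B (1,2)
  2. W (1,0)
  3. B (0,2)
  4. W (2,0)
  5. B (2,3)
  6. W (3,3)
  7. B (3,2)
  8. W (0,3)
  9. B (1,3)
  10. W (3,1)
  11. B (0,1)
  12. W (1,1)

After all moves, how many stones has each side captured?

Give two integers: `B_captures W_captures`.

Move 1: B@(1,2) -> caps B=0 W=0
Move 2: W@(1,0) -> caps B=0 W=0
Move 3: B@(0,2) -> caps B=0 W=0
Move 4: W@(2,0) -> caps B=0 W=0
Move 5: B@(2,3) -> caps B=0 W=0
Move 6: W@(3,3) -> caps B=0 W=0
Move 7: B@(3,2) -> caps B=1 W=0
Move 8: W@(0,3) -> caps B=1 W=0
Move 9: B@(1,3) -> caps B=2 W=0
Move 10: W@(3,1) -> caps B=2 W=0
Move 11: B@(0,1) -> caps B=2 W=0
Move 12: W@(1,1) -> caps B=2 W=0

Answer: 2 0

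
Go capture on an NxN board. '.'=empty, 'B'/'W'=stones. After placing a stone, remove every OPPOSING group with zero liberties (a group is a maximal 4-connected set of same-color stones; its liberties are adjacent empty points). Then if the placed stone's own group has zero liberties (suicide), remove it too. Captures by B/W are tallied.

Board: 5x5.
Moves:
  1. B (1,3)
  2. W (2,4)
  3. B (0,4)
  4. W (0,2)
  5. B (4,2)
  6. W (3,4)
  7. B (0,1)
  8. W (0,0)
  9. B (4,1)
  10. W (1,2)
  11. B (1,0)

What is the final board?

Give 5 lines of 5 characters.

Answer: .BW.B
B.WB.
....W
....W
.BB..

Derivation:
Move 1: B@(1,3) -> caps B=0 W=0
Move 2: W@(2,4) -> caps B=0 W=0
Move 3: B@(0,4) -> caps B=0 W=0
Move 4: W@(0,2) -> caps B=0 W=0
Move 5: B@(4,2) -> caps B=0 W=0
Move 6: W@(3,4) -> caps B=0 W=0
Move 7: B@(0,1) -> caps B=0 W=0
Move 8: W@(0,0) -> caps B=0 W=0
Move 9: B@(4,1) -> caps B=0 W=0
Move 10: W@(1,2) -> caps B=0 W=0
Move 11: B@(1,0) -> caps B=1 W=0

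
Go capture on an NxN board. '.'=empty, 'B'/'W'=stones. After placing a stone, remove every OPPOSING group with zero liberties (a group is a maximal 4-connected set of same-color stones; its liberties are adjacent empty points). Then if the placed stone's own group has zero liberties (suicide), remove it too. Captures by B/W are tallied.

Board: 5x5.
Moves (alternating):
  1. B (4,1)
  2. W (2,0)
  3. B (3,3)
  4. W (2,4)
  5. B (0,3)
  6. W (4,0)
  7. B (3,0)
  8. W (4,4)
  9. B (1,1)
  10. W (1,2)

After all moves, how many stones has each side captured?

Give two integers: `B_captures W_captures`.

Answer: 1 0

Derivation:
Move 1: B@(4,1) -> caps B=0 W=0
Move 2: W@(2,0) -> caps B=0 W=0
Move 3: B@(3,3) -> caps B=0 W=0
Move 4: W@(2,4) -> caps B=0 W=0
Move 5: B@(0,3) -> caps B=0 W=0
Move 6: W@(4,0) -> caps B=0 W=0
Move 7: B@(3,0) -> caps B=1 W=0
Move 8: W@(4,4) -> caps B=1 W=0
Move 9: B@(1,1) -> caps B=1 W=0
Move 10: W@(1,2) -> caps B=1 W=0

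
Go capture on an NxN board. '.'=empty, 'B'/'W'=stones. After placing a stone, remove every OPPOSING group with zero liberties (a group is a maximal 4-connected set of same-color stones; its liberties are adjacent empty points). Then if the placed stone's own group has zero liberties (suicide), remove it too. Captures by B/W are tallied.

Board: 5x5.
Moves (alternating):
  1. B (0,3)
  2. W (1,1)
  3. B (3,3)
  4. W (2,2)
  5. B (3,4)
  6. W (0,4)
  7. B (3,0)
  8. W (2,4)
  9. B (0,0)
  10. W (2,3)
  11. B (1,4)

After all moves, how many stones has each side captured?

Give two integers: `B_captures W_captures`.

Move 1: B@(0,3) -> caps B=0 W=0
Move 2: W@(1,1) -> caps B=0 W=0
Move 3: B@(3,3) -> caps B=0 W=0
Move 4: W@(2,2) -> caps B=0 W=0
Move 5: B@(3,4) -> caps B=0 W=0
Move 6: W@(0,4) -> caps B=0 W=0
Move 7: B@(3,0) -> caps B=0 W=0
Move 8: W@(2,4) -> caps B=0 W=0
Move 9: B@(0,0) -> caps B=0 W=0
Move 10: W@(2,3) -> caps B=0 W=0
Move 11: B@(1,4) -> caps B=1 W=0

Answer: 1 0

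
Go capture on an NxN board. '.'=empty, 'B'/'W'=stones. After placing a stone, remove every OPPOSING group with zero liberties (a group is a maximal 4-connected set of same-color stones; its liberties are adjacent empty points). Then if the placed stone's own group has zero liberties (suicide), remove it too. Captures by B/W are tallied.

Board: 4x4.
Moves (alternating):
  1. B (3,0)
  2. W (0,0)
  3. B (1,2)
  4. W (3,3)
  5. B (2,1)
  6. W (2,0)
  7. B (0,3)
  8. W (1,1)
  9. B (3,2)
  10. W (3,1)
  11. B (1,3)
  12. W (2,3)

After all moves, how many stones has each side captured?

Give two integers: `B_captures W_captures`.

Answer: 0 1

Derivation:
Move 1: B@(3,0) -> caps B=0 W=0
Move 2: W@(0,0) -> caps B=0 W=0
Move 3: B@(1,2) -> caps B=0 W=0
Move 4: W@(3,3) -> caps B=0 W=0
Move 5: B@(2,1) -> caps B=0 W=0
Move 6: W@(2,0) -> caps B=0 W=0
Move 7: B@(0,3) -> caps B=0 W=0
Move 8: W@(1,1) -> caps B=0 W=0
Move 9: B@(3,2) -> caps B=0 W=0
Move 10: W@(3,1) -> caps B=0 W=1
Move 11: B@(1,3) -> caps B=0 W=1
Move 12: W@(2,3) -> caps B=0 W=1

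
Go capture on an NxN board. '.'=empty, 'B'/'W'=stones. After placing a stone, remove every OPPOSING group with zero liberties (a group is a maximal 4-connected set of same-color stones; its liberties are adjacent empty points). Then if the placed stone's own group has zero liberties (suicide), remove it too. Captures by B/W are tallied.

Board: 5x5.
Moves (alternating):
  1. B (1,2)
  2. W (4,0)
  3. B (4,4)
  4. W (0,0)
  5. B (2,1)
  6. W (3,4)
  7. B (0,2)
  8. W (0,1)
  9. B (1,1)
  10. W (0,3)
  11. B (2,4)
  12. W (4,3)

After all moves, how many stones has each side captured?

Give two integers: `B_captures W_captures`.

Move 1: B@(1,2) -> caps B=0 W=0
Move 2: W@(4,0) -> caps B=0 W=0
Move 3: B@(4,4) -> caps B=0 W=0
Move 4: W@(0,0) -> caps B=0 W=0
Move 5: B@(2,1) -> caps B=0 W=0
Move 6: W@(3,4) -> caps B=0 W=0
Move 7: B@(0,2) -> caps B=0 W=0
Move 8: W@(0,1) -> caps B=0 W=0
Move 9: B@(1,1) -> caps B=0 W=0
Move 10: W@(0,3) -> caps B=0 W=0
Move 11: B@(2,4) -> caps B=0 W=0
Move 12: W@(4,3) -> caps B=0 W=1

Answer: 0 1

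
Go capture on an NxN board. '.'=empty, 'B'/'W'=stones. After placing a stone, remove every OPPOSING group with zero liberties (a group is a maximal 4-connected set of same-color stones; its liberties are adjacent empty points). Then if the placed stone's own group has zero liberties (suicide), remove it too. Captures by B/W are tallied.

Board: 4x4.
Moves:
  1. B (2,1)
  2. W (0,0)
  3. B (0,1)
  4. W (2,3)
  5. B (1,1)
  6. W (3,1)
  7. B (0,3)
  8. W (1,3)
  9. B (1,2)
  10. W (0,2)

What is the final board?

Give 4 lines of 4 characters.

Answer: WBW.
.BBW
.B.W
.W..

Derivation:
Move 1: B@(2,1) -> caps B=0 W=0
Move 2: W@(0,0) -> caps B=0 W=0
Move 3: B@(0,1) -> caps B=0 W=0
Move 4: W@(2,3) -> caps B=0 W=0
Move 5: B@(1,1) -> caps B=0 W=0
Move 6: W@(3,1) -> caps B=0 W=0
Move 7: B@(0,3) -> caps B=0 W=0
Move 8: W@(1,3) -> caps B=0 W=0
Move 9: B@(1,2) -> caps B=0 W=0
Move 10: W@(0,2) -> caps B=0 W=1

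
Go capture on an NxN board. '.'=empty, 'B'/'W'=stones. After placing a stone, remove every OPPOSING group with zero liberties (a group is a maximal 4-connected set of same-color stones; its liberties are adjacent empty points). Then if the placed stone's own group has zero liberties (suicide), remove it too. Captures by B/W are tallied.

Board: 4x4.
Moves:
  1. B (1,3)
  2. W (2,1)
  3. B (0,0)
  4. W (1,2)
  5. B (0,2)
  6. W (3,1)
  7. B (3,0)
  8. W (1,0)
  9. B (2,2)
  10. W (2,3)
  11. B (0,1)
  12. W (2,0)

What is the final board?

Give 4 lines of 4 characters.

Move 1: B@(1,3) -> caps B=0 W=0
Move 2: W@(2,1) -> caps B=0 W=0
Move 3: B@(0,0) -> caps B=0 W=0
Move 4: W@(1,2) -> caps B=0 W=0
Move 5: B@(0,2) -> caps B=0 W=0
Move 6: W@(3,1) -> caps B=0 W=0
Move 7: B@(3,0) -> caps B=0 W=0
Move 8: W@(1,0) -> caps B=0 W=0
Move 9: B@(2,2) -> caps B=0 W=0
Move 10: W@(2,3) -> caps B=0 W=0
Move 11: B@(0,1) -> caps B=0 W=0
Move 12: W@(2,0) -> caps B=0 W=1

Answer: BBB.
W.WB
WWBW
.W..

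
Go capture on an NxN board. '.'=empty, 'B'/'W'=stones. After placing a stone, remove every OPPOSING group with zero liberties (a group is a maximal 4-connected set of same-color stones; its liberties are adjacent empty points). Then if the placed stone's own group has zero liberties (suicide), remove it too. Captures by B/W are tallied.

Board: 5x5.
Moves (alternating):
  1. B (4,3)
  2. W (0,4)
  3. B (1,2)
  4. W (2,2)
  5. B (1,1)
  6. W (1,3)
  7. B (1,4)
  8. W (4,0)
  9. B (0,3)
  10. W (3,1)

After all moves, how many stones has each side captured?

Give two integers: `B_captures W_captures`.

Move 1: B@(4,3) -> caps B=0 W=0
Move 2: W@(0,4) -> caps B=0 W=0
Move 3: B@(1,2) -> caps B=0 W=0
Move 4: W@(2,2) -> caps B=0 W=0
Move 5: B@(1,1) -> caps B=0 W=0
Move 6: W@(1,3) -> caps B=0 W=0
Move 7: B@(1,4) -> caps B=0 W=0
Move 8: W@(4,0) -> caps B=0 W=0
Move 9: B@(0,3) -> caps B=1 W=0
Move 10: W@(3,1) -> caps B=1 W=0

Answer: 1 0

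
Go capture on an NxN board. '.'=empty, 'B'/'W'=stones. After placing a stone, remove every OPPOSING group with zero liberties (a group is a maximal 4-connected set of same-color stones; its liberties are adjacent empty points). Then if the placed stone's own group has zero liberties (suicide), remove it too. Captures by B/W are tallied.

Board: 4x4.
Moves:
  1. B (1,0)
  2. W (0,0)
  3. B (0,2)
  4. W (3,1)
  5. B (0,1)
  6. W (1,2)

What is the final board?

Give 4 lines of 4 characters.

Answer: .BB.
B.W.
....
.W..

Derivation:
Move 1: B@(1,0) -> caps B=0 W=0
Move 2: W@(0,0) -> caps B=0 W=0
Move 3: B@(0,2) -> caps B=0 W=0
Move 4: W@(3,1) -> caps B=0 W=0
Move 5: B@(0,1) -> caps B=1 W=0
Move 6: W@(1,2) -> caps B=1 W=0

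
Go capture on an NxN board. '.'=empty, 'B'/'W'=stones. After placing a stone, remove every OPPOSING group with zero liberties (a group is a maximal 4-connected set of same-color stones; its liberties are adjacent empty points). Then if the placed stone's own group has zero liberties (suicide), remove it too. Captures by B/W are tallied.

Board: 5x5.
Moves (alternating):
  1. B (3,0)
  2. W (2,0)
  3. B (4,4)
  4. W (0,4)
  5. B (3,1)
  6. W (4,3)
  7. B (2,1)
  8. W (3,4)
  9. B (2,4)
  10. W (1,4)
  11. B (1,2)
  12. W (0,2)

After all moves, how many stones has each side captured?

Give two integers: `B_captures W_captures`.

Move 1: B@(3,0) -> caps B=0 W=0
Move 2: W@(2,0) -> caps B=0 W=0
Move 3: B@(4,4) -> caps B=0 W=0
Move 4: W@(0,4) -> caps B=0 W=0
Move 5: B@(3,1) -> caps B=0 W=0
Move 6: W@(4,3) -> caps B=0 W=0
Move 7: B@(2,1) -> caps B=0 W=0
Move 8: W@(3,4) -> caps B=0 W=1
Move 9: B@(2,4) -> caps B=0 W=1
Move 10: W@(1,4) -> caps B=0 W=1
Move 11: B@(1,2) -> caps B=0 W=1
Move 12: W@(0,2) -> caps B=0 W=1

Answer: 0 1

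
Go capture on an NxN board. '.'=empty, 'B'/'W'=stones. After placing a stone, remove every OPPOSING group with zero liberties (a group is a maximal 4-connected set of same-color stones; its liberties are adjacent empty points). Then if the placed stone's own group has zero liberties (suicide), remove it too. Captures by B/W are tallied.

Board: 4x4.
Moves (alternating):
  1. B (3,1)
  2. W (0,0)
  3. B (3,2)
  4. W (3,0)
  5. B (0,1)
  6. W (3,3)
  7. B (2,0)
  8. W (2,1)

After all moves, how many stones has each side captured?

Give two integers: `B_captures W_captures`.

Answer: 1 0

Derivation:
Move 1: B@(3,1) -> caps B=0 W=0
Move 2: W@(0,0) -> caps B=0 W=0
Move 3: B@(3,2) -> caps B=0 W=0
Move 4: W@(3,0) -> caps B=0 W=0
Move 5: B@(0,1) -> caps B=0 W=0
Move 6: W@(3,3) -> caps B=0 W=0
Move 7: B@(2,0) -> caps B=1 W=0
Move 8: W@(2,1) -> caps B=1 W=0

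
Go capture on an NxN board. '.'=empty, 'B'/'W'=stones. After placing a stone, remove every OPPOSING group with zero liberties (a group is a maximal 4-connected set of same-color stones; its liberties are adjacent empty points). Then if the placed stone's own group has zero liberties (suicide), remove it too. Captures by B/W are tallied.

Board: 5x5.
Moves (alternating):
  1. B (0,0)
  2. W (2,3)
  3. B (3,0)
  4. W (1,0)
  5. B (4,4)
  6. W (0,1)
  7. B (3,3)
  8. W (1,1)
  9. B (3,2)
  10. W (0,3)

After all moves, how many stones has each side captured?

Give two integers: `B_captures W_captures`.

Move 1: B@(0,0) -> caps B=0 W=0
Move 2: W@(2,3) -> caps B=0 W=0
Move 3: B@(3,0) -> caps B=0 W=0
Move 4: W@(1,0) -> caps B=0 W=0
Move 5: B@(4,4) -> caps B=0 W=0
Move 6: W@(0,1) -> caps B=0 W=1
Move 7: B@(3,3) -> caps B=0 W=1
Move 8: W@(1,1) -> caps B=0 W=1
Move 9: B@(3,2) -> caps B=0 W=1
Move 10: W@(0,3) -> caps B=0 W=1

Answer: 0 1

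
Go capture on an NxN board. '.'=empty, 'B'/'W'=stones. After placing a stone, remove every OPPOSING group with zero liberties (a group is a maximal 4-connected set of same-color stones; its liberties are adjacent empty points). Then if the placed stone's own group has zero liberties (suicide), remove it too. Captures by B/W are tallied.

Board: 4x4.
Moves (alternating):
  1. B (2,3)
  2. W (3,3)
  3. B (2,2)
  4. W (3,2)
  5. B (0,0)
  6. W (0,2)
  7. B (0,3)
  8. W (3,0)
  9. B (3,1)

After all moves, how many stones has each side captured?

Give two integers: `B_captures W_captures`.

Answer: 2 0

Derivation:
Move 1: B@(2,3) -> caps B=0 W=0
Move 2: W@(3,3) -> caps B=0 W=0
Move 3: B@(2,2) -> caps B=0 W=0
Move 4: W@(3,2) -> caps B=0 W=0
Move 5: B@(0,0) -> caps B=0 W=0
Move 6: W@(0,2) -> caps B=0 W=0
Move 7: B@(0,3) -> caps B=0 W=0
Move 8: W@(3,0) -> caps B=0 W=0
Move 9: B@(3,1) -> caps B=2 W=0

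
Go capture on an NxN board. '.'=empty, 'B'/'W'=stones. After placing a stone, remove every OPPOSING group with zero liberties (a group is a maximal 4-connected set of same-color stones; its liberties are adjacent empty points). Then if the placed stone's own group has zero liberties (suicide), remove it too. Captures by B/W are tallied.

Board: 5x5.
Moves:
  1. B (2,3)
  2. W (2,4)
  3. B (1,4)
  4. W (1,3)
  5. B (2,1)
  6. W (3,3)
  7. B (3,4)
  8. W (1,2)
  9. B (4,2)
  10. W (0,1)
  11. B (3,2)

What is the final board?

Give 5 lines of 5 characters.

Move 1: B@(2,3) -> caps B=0 W=0
Move 2: W@(2,4) -> caps B=0 W=0
Move 3: B@(1,4) -> caps B=0 W=0
Move 4: W@(1,3) -> caps B=0 W=0
Move 5: B@(2,1) -> caps B=0 W=0
Move 6: W@(3,3) -> caps B=0 W=0
Move 7: B@(3,4) -> caps B=1 W=0
Move 8: W@(1,2) -> caps B=1 W=0
Move 9: B@(4,2) -> caps B=1 W=0
Move 10: W@(0,1) -> caps B=1 W=0
Move 11: B@(3,2) -> caps B=1 W=0

Answer: .W...
..WWB
.B.B.
..BWB
..B..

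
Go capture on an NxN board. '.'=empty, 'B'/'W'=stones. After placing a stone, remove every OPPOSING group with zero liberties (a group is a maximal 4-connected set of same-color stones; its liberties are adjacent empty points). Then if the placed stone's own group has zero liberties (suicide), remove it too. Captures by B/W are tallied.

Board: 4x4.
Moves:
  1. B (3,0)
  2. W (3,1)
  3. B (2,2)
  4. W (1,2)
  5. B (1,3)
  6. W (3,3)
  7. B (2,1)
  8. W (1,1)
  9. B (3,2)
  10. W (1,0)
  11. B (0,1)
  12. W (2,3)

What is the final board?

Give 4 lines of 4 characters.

Answer: .B..
WWWB
.BB.
B.B.

Derivation:
Move 1: B@(3,0) -> caps B=0 W=0
Move 2: W@(3,1) -> caps B=0 W=0
Move 3: B@(2,2) -> caps B=0 W=0
Move 4: W@(1,2) -> caps B=0 W=0
Move 5: B@(1,3) -> caps B=0 W=0
Move 6: W@(3,3) -> caps B=0 W=0
Move 7: B@(2,1) -> caps B=0 W=0
Move 8: W@(1,1) -> caps B=0 W=0
Move 9: B@(3,2) -> caps B=1 W=0
Move 10: W@(1,0) -> caps B=1 W=0
Move 11: B@(0,1) -> caps B=1 W=0
Move 12: W@(2,3) -> caps B=1 W=0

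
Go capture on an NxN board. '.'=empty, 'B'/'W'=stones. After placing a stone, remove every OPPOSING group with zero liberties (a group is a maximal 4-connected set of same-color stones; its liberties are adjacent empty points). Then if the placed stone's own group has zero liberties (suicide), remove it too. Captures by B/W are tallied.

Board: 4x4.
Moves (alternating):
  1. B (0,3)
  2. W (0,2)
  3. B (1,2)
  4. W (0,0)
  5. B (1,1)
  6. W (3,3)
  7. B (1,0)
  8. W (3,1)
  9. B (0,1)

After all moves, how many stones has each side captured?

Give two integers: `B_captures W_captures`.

Move 1: B@(0,3) -> caps B=0 W=0
Move 2: W@(0,2) -> caps B=0 W=0
Move 3: B@(1,2) -> caps B=0 W=0
Move 4: W@(0,0) -> caps B=0 W=0
Move 5: B@(1,1) -> caps B=0 W=0
Move 6: W@(3,3) -> caps B=0 W=0
Move 7: B@(1,0) -> caps B=0 W=0
Move 8: W@(3,1) -> caps B=0 W=0
Move 9: B@(0,1) -> caps B=2 W=0

Answer: 2 0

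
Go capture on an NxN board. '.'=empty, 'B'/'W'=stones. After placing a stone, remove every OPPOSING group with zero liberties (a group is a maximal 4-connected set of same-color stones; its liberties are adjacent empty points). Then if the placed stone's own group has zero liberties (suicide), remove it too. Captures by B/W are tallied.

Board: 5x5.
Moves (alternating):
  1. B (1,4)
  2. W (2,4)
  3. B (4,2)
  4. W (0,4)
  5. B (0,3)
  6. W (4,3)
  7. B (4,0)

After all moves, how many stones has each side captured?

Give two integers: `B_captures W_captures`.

Answer: 1 0

Derivation:
Move 1: B@(1,4) -> caps B=0 W=0
Move 2: W@(2,4) -> caps B=0 W=0
Move 3: B@(4,2) -> caps B=0 W=0
Move 4: W@(0,4) -> caps B=0 W=0
Move 5: B@(0,3) -> caps B=1 W=0
Move 6: W@(4,3) -> caps B=1 W=0
Move 7: B@(4,0) -> caps B=1 W=0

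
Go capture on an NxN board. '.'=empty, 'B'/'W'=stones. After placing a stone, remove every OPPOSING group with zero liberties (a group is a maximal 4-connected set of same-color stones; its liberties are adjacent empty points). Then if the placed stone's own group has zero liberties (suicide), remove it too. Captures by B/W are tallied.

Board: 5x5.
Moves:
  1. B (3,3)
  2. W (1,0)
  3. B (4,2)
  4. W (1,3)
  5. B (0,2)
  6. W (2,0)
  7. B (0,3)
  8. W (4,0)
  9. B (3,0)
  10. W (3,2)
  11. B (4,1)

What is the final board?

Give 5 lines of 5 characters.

Answer: ..BB.
W..W.
W....
B.WB.
.BB..

Derivation:
Move 1: B@(3,3) -> caps B=0 W=0
Move 2: W@(1,0) -> caps B=0 W=0
Move 3: B@(4,2) -> caps B=0 W=0
Move 4: W@(1,3) -> caps B=0 W=0
Move 5: B@(0,2) -> caps B=0 W=0
Move 6: W@(2,0) -> caps B=0 W=0
Move 7: B@(0,3) -> caps B=0 W=0
Move 8: W@(4,0) -> caps B=0 W=0
Move 9: B@(3,0) -> caps B=0 W=0
Move 10: W@(3,2) -> caps B=0 W=0
Move 11: B@(4,1) -> caps B=1 W=0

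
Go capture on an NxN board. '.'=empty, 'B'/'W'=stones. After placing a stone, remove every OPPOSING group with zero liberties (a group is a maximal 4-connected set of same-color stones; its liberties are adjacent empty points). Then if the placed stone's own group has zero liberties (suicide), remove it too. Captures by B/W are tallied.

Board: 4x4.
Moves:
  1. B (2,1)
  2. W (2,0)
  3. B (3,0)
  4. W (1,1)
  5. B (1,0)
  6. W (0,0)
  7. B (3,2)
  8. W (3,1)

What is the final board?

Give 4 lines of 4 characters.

Move 1: B@(2,1) -> caps B=0 W=0
Move 2: W@(2,0) -> caps B=0 W=0
Move 3: B@(3,0) -> caps B=0 W=0
Move 4: W@(1,1) -> caps B=0 W=0
Move 5: B@(1,0) -> caps B=1 W=0
Move 6: W@(0,0) -> caps B=1 W=0
Move 7: B@(3,2) -> caps B=1 W=0
Move 8: W@(3,1) -> caps B=1 W=0

Answer: W...
BW..
.B..
B.B.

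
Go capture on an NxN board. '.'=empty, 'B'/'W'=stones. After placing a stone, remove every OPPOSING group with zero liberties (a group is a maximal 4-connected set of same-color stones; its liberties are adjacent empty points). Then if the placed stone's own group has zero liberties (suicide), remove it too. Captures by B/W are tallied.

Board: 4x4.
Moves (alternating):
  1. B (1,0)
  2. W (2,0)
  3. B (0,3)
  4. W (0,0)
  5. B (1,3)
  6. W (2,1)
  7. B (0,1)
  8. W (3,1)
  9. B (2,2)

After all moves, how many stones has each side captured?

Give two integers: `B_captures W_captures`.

Move 1: B@(1,0) -> caps B=0 W=0
Move 2: W@(2,0) -> caps B=0 W=0
Move 3: B@(0,3) -> caps B=0 W=0
Move 4: W@(0,0) -> caps B=0 W=0
Move 5: B@(1,3) -> caps B=0 W=0
Move 6: W@(2,1) -> caps B=0 W=0
Move 7: B@(0,1) -> caps B=1 W=0
Move 8: W@(3,1) -> caps B=1 W=0
Move 9: B@(2,2) -> caps B=1 W=0

Answer: 1 0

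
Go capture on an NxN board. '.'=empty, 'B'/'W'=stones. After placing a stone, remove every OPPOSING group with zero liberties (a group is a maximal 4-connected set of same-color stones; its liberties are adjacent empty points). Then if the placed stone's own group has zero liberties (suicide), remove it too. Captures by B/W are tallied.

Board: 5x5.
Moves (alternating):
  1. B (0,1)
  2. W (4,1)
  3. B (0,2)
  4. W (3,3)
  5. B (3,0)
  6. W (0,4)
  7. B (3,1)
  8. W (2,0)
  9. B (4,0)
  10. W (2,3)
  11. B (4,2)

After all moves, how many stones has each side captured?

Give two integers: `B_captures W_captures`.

Answer: 1 0

Derivation:
Move 1: B@(0,1) -> caps B=0 W=0
Move 2: W@(4,1) -> caps B=0 W=0
Move 3: B@(0,2) -> caps B=0 W=0
Move 4: W@(3,3) -> caps B=0 W=0
Move 5: B@(3,0) -> caps B=0 W=0
Move 6: W@(0,4) -> caps B=0 W=0
Move 7: B@(3,1) -> caps B=0 W=0
Move 8: W@(2,0) -> caps B=0 W=0
Move 9: B@(4,0) -> caps B=0 W=0
Move 10: W@(2,3) -> caps B=0 W=0
Move 11: B@(4,2) -> caps B=1 W=0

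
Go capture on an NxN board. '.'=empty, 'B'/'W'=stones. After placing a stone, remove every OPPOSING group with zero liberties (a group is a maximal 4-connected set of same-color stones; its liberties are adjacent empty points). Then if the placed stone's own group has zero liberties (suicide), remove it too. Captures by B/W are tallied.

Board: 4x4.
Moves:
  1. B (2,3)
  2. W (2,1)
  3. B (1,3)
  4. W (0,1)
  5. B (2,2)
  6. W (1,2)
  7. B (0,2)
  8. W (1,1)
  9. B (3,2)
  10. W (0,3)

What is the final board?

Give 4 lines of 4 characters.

Move 1: B@(2,3) -> caps B=0 W=0
Move 2: W@(2,1) -> caps B=0 W=0
Move 3: B@(1,3) -> caps B=0 W=0
Move 4: W@(0,1) -> caps B=0 W=0
Move 5: B@(2,2) -> caps B=0 W=0
Move 6: W@(1,2) -> caps B=0 W=0
Move 7: B@(0,2) -> caps B=0 W=0
Move 8: W@(1,1) -> caps B=0 W=0
Move 9: B@(3,2) -> caps B=0 W=0
Move 10: W@(0,3) -> caps B=0 W=1

Answer: .W.W
.WWB
.WBB
..B.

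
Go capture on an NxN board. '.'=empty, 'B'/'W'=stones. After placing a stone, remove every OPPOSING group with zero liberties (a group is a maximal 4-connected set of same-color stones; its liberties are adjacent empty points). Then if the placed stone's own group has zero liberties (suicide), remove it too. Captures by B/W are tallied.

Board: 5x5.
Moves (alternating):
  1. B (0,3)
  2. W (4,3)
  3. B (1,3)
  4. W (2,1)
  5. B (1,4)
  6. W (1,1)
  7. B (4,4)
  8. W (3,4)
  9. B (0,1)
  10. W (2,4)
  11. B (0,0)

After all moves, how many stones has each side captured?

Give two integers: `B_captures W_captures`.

Move 1: B@(0,3) -> caps B=0 W=0
Move 2: W@(4,3) -> caps B=0 W=0
Move 3: B@(1,3) -> caps B=0 W=0
Move 4: W@(2,1) -> caps B=0 W=0
Move 5: B@(1,4) -> caps B=0 W=0
Move 6: W@(1,1) -> caps B=0 W=0
Move 7: B@(4,4) -> caps B=0 W=0
Move 8: W@(3,4) -> caps B=0 W=1
Move 9: B@(0,1) -> caps B=0 W=1
Move 10: W@(2,4) -> caps B=0 W=1
Move 11: B@(0,0) -> caps B=0 W=1

Answer: 0 1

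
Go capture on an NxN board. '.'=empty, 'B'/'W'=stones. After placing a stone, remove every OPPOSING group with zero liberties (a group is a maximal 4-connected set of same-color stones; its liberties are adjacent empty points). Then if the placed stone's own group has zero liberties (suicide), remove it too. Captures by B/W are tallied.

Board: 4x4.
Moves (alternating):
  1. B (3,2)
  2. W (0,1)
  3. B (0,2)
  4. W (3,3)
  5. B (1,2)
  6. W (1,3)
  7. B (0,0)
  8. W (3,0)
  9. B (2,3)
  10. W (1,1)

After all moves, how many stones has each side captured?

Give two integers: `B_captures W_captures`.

Move 1: B@(3,2) -> caps B=0 W=0
Move 2: W@(0,1) -> caps B=0 W=0
Move 3: B@(0,2) -> caps B=0 W=0
Move 4: W@(3,3) -> caps B=0 W=0
Move 5: B@(1,2) -> caps B=0 W=0
Move 6: W@(1,3) -> caps B=0 W=0
Move 7: B@(0,0) -> caps B=0 W=0
Move 8: W@(3,0) -> caps B=0 W=0
Move 9: B@(2,3) -> caps B=1 W=0
Move 10: W@(1,1) -> caps B=1 W=0

Answer: 1 0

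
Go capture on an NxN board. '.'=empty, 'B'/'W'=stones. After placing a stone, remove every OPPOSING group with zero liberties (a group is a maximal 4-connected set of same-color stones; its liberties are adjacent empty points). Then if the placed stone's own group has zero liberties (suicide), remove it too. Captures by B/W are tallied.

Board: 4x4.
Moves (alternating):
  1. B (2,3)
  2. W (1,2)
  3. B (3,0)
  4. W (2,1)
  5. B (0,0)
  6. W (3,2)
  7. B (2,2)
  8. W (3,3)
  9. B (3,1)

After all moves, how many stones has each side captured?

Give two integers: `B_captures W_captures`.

Move 1: B@(2,3) -> caps B=0 W=0
Move 2: W@(1,2) -> caps B=0 W=0
Move 3: B@(3,0) -> caps B=0 W=0
Move 4: W@(2,1) -> caps B=0 W=0
Move 5: B@(0,0) -> caps B=0 W=0
Move 6: W@(3,2) -> caps B=0 W=0
Move 7: B@(2,2) -> caps B=0 W=0
Move 8: W@(3,3) -> caps B=0 W=0
Move 9: B@(3,1) -> caps B=2 W=0

Answer: 2 0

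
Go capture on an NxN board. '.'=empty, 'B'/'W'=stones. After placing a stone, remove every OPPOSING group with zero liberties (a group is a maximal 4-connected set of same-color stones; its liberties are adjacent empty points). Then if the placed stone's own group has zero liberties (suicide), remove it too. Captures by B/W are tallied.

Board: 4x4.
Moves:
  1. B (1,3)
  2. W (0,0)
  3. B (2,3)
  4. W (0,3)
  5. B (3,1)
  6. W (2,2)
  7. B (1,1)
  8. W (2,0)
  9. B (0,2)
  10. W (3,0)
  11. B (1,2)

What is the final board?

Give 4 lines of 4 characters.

Move 1: B@(1,3) -> caps B=0 W=0
Move 2: W@(0,0) -> caps B=0 W=0
Move 3: B@(2,3) -> caps B=0 W=0
Move 4: W@(0,3) -> caps B=0 W=0
Move 5: B@(3,1) -> caps B=0 W=0
Move 6: W@(2,2) -> caps B=0 W=0
Move 7: B@(1,1) -> caps B=0 W=0
Move 8: W@(2,0) -> caps B=0 W=0
Move 9: B@(0,2) -> caps B=1 W=0
Move 10: W@(3,0) -> caps B=1 W=0
Move 11: B@(1,2) -> caps B=1 W=0

Answer: W.B.
.BBB
W.WB
WB..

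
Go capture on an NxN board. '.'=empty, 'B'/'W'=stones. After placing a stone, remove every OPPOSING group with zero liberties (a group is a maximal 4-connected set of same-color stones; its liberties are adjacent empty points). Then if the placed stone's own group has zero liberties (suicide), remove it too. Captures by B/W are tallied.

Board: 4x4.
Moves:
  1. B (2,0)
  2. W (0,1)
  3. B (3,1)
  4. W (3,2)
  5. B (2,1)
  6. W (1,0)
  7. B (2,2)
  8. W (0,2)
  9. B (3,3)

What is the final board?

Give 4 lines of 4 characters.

Move 1: B@(2,0) -> caps B=0 W=0
Move 2: W@(0,1) -> caps B=0 W=0
Move 3: B@(3,1) -> caps B=0 W=0
Move 4: W@(3,2) -> caps B=0 W=0
Move 5: B@(2,1) -> caps B=0 W=0
Move 6: W@(1,0) -> caps B=0 W=0
Move 7: B@(2,2) -> caps B=0 W=0
Move 8: W@(0,2) -> caps B=0 W=0
Move 9: B@(3,3) -> caps B=1 W=0

Answer: .WW.
W...
BBB.
.B.B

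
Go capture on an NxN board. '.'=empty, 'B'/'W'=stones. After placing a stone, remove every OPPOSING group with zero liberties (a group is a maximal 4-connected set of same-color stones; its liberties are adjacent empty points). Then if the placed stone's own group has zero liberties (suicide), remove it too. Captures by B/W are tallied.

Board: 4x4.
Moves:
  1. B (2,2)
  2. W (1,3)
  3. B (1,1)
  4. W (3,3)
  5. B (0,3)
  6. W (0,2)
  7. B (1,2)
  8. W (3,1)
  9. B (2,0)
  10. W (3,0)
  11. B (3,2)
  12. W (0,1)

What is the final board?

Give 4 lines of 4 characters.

Answer: .WW.
.BBW
B.B.
WWBW

Derivation:
Move 1: B@(2,2) -> caps B=0 W=0
Move 2: W@(1,3) -> caps B=0 W=0
Move 3: B@(1,1) -> caps B=0 W=0
Move 4: W@(3,3) -> caps B=0 W=0
Move 5: B@(0,3) -> caps B=0 W=0
Move 6: W@(0,2) -> caps B=0 W=1
Move 7: B@(1,2) -> caps B=0 W=1
Move 8: W@(3,1) -> caps B=0 W=1
Move 9: B@(2,0) -> caps B=0 W=1
Move 10: W@(3,0) -> caps B=0 W=1
Move 11: B@(3,2) -> caps B=0 W=1
Move 12: W@(0,1) -> caps B=0 W=1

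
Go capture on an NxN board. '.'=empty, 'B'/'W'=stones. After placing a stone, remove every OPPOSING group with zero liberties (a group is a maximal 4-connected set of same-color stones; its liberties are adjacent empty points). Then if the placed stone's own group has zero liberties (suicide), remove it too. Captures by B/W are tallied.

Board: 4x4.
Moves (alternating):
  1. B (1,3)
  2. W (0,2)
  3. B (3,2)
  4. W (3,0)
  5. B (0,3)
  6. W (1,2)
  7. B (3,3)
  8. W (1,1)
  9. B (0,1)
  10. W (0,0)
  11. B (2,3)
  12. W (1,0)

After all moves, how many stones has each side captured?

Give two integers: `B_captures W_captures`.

Answer: 0 1

Derivation:
Move 1: B@(1,3) -> caps B=0 W=0
Move 2: W@(0,2) -> caps B=0 W=0
Move 3: B@(3,2) -> caps B=0 W=0
Move 4: W@(3,0) -> caps B=0 W=0
Move 5: B@(0,3) -> caps B=0 W=0
Move 6: W@(1,2) -> caps B=0 W=0
Move 7: B@(3,3) -> caps B=0 W=0
Move 8: W@(1,1) -> caps B=0 W=0
Move 9: B@(0,1) -> caps B=0 W=0
Move 10: W@(0,0) -> caps B=0 W=1
Move 11: B@(2,3) -> caps B=0 W=1
Move 12: W@(1,0) -> caps B=0 W=1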